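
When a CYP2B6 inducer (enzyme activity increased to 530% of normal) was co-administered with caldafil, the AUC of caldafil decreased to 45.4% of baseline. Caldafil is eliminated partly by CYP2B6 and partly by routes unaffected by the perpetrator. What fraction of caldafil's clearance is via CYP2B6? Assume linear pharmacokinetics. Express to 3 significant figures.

CL'/CL = 1 / 0.454 = 2.203
5.3·fm + (1 − fm) = 2.203
fm = (2.203 − 1) / (5.3 − 1) = 0.280

0.280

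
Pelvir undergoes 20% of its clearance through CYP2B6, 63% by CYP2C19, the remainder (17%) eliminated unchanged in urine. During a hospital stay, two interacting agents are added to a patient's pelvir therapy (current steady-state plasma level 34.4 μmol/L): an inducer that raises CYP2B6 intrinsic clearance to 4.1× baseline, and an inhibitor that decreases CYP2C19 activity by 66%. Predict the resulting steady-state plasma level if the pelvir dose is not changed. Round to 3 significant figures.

The CYP2B6 pathway (20% of clearance) increases to 4.1× activity: 0.2 × 4.1 = 0.82.
The CYP2C19 pathway (63% of clearance) drops to 0.34× activity: 0.63 × 0.34 = 0.2142.
Non-CYP routes (17%) are unchanged.
New clearance relative to baseline: 0.82 + 0.2142 + 0.17 = 1.2042.
Steady-state plasma level ∝ 1/CL: new value = 34.4 / 1.2042 = 28.6 μmol/L.

28.6 μmol/L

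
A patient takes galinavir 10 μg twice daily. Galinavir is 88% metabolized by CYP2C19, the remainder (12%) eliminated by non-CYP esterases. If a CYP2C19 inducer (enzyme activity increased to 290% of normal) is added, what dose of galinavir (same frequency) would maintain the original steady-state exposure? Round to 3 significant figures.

26.7 μg

The CYP2C19 pathway (88% of clearance) increases to 2.9× activity: 0.88 × 2.9 = 2.552.
Non-CYP routes (12%) are unchanged.
Relative clearance = 2.552 + 0.12 = 2.672.
To maintain the same steady-state level, dose must scale with clearance: new dose = 10 × 2.672 = 26.7 μg.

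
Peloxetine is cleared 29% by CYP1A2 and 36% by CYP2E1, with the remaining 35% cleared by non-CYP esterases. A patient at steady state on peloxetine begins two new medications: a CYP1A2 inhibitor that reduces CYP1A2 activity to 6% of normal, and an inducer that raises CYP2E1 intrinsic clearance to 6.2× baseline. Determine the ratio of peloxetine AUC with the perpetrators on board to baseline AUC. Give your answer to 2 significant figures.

0.38

The CYP1A2 pathway (29% of clearance) is reduced to 0.06× activity: 0.29 × 0.06 = 0.0174.
The CYP2E1 pathway (36% of clearance) is boosted to 6.2× activity: 0.36 × 6.2 = 2.232.
The remaining 35% of clearance is unaffected.
CL_new/CL_old = 0.0174 + 2.232 + 0.35 = 2.5994.
Net AUC ratio = 1 / 2.5994 = 0.38.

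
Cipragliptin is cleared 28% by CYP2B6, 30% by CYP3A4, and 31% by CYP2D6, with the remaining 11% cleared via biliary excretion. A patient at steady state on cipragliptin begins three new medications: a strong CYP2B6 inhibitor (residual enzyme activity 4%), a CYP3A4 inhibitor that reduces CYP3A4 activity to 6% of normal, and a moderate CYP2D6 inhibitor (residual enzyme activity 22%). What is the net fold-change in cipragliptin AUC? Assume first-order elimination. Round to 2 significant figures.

4.8

CYP2B6: 0.28 × 0.04 = 0.0112
CYP3A4: 0.3 × 0.06 = 0.018
CYP2D6: 0.31 × 0.22 = 0.0682
Other: 0.11 (unchanged)
Relative clearance = 0.0112 + 0.018 + 0.0682 + 0.11 = 0.2074.
AUC ∝ 1/CL: fold-change = 1 / 0.2074 = 4.8.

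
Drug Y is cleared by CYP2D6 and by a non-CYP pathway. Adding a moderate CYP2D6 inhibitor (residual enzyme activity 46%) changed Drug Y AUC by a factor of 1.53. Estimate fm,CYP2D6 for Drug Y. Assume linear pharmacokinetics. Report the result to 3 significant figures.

0.641

Let x = fm,CYP2D6. Because AUC ∝ 1/CL, relative clearance fell to 1/1.53 = 0.6536.
Only the CYP2D6 route changed, so 0.6536 = x·0.46 + (1 − x), giving x = 0.641.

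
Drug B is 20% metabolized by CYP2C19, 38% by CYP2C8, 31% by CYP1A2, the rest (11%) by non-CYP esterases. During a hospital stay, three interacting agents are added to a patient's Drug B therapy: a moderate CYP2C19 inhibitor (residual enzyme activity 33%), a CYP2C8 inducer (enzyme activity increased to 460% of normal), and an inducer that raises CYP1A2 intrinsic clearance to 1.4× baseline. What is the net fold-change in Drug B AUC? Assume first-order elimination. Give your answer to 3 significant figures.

CYP2C19: 0.2 × 0.33 = 0.066
CYP2C8: 0.38 × 4.6 = 1.748
CYP1A2: 0.31 × 1.4 = 0.434
Other: 0.11 (unchanged)
Relative clearance = 0.066 + 1.748 + 0.434 + 0.11 = 2.358.
Net AUC ratio = 1 / 2.358 = 0.424.

0.424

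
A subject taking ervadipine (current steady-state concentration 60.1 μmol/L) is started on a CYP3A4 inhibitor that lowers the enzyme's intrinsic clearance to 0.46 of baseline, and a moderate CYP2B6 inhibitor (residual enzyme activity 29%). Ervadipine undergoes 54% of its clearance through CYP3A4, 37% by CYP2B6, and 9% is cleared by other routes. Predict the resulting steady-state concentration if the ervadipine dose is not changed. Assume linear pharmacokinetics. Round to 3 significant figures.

135 μmol/L

The CYP3A4 pathway (54% of clearance) is reduced to 0.46× activity: 0.54 × 0.46 = 0.2484.
The CYP2B6 pathway (37% of clearance) drops to 0.29× activity: 0.37 × 0.29 = 0.1073.
Non-CYP routes (9%) are unchanged.
New clearance relative to baseline: 0.2484 + 0.1073 + 0.09 = 0.4457.
Steady-state concentration ∝ 1/CL: new value = 60.1 / 0.4457 = 135 μmol/L.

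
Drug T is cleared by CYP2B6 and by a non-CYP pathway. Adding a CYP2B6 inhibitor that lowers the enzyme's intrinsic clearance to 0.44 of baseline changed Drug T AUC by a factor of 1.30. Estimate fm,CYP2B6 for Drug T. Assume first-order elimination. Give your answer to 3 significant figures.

0.412

Let x = fm,CYP2B6. Because AUC ∝ 1/CL, relative clearance fell to 1/1.30 = 0.7692.
Only the CYP2B6 route changed, so 0.7692 = x·0.44 + (1 − x), giving x = 0.412.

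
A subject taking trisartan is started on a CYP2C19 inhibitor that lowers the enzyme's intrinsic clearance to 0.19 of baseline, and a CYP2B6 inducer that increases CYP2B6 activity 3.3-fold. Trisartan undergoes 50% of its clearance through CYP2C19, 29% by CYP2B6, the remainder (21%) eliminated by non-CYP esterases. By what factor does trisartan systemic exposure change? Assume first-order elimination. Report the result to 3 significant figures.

CYP2C19: 0.5 × 0.19 = 0.095
CYP2B6: 0.29 × 3.3 = 0.957
Other: 0.21 (unchanged)
New clearance relative to baseline: 0.095 + 0.957 + 0.21 = 1.262.
Because systemic exposure varies inversely with clearance, the combined effect is 1 / 1.262 = 0.792.

0.792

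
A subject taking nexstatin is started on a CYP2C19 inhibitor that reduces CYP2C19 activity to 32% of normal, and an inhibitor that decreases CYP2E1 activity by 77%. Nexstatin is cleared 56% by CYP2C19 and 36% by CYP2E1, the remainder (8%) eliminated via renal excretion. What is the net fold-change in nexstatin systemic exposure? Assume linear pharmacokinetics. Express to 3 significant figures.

2.92

The CYP2C19 pathway (56% of clearance) is reduced to 0.32× activity: 0.56 × 0.32 = 0.1792.
The CYP2E1 pathway (36% of clearance) is reduced to 0.23× activity: 0.36 × 0.23 = 0.0828.
Non-CYP routes (8%) are unchanged.
New clearance relative to baseline: 0.1792 + 0.0828 + 0.08 = 0.342.
Net systemic exposure ratio = 1 / 0.342 = 2.92.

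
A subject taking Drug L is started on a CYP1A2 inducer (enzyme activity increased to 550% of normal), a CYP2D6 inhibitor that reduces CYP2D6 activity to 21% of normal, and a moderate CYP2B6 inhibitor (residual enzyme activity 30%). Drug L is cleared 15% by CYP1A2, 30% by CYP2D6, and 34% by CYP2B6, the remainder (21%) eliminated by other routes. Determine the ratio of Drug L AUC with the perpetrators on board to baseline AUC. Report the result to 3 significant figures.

CYP1A2: 0.15 × 5.5 = 0.825
CYP2D6: 0.3 × 0.21 = 0.063
CYP2B6: 0.34 × 0.3 = 0.102
Other: 0.21 (unchanged)
New clearance relative to baseline: 0.825 + 0.063 + 0.102 + 0.21 = 1.2.
AUC ∝ 1/CL: fold-change = 1 / 1.2 = 0.833.

0.833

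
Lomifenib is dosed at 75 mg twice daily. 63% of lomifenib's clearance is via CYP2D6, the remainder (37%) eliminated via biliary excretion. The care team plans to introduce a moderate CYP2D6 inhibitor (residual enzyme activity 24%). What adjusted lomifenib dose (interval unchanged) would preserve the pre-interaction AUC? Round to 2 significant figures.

39 mg

CYP2D6: 0.63 × 0.24 = 0.1512
Other: 0.37 (unchanged)
Relative clearance = 0.1512 + 0.37 = 0.5212.
To maintain the same steady-state level, dose must scale with clearance: new dose = 75 × 0.5212 = 39 mg.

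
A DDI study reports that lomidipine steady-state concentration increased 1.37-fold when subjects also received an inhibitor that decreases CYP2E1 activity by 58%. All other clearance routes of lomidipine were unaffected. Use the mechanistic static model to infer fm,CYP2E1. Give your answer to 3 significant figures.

0.466

Call the CYP2E1 fraction fm. After the interaction, CL_new/CL_old = fm × 0.42 + (1 − fm).
Steady-state concentration ratio = 1 / (new CL fraction), so new CL fraction = 1 / 1.37 = 0.7299.
fm × 0.42 + 1 − fm = 0.7299  ⇒  fm × (0.42 − 1) = −0.2701  ⇒  fm = 0.466.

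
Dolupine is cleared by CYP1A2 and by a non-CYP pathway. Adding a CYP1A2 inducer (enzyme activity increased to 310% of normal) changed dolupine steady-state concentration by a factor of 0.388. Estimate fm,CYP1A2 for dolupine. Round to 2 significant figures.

Write x for the fraction cleared via CYP1A2. The observed steady-state concentration change means clearance rose to 1/0.388 = 2.577 of baseline.
Setting x·3.1 + (1 − x) = 2.577 and solving: x = (2.577 − 1)/(3.1 − 1) = 0.75.

0.75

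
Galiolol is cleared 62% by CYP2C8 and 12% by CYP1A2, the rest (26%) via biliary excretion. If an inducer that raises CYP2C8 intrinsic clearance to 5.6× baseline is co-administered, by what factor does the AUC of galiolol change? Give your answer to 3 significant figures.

0.260

CYP2C8: 0.62 × 5.6 = 3.472
CYP1A2: 0.12 (unchanged)
Other: 0.26 (unchanged)
New clearance relative to baseline: 3.472 + 0.12 + 0.26 = 3.852.
Since AUC ∝ 1/CL, the ratio is 1 / 3.852 = 0.260.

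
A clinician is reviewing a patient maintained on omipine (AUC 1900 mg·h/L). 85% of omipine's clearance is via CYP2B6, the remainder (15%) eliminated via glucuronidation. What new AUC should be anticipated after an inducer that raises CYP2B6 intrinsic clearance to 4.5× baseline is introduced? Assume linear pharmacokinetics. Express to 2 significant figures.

4.8 × 10² mg·h/L

The CYP2B6 pathway (85% of clearance) is boosted to 4.5× activity: 0.85 × 4.5 = 3.825.
Non-CYP routes (15%) are unchanged.
Relative clearance = 3.825 + 0.15 = 3.975.
AUC ∝ 1/CL, so new value = 1900 / 3.975 = 4.8 × 10² mg·h/L.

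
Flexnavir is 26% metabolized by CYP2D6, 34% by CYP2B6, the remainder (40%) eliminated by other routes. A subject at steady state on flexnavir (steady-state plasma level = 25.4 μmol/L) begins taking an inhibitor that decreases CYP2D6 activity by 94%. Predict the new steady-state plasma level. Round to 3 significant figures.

The CYP2D6 pathway (26% of clearance) falls to 0.06× activity: 0.26 × 0.06 = 0.0156.
CYP2B6 (34%) and the residual 40% are unaffected.
New clearance relative to baseline: 0.0156 + 0.34 + 0.4 = 0.7556.
Steady-state plasma level ∝ 1/CL, so new value = 25.4 / 0.7556 = 33.6 μmol/L.

33.6 μmol/L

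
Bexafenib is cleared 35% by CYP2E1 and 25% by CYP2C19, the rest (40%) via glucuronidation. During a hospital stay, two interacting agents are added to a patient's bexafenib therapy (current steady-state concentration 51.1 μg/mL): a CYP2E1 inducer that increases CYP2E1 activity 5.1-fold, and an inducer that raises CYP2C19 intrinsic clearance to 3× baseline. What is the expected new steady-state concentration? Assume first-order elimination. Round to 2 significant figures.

17 μg/mL

The CYP2E1 pathway (35% of clearance) rises to 5.1× activity: 0.35 × 5.1 = 1.785.
The CYP2C19 pathway (25% of clearance) rises to 3× activity: 0.25 × 3 = 0.75.
The remaining 40% of clearance is unaffected.
Relative clearance = 1.785 + 0.75 + 0.4 = 2.935.
Steady-state concentration ∝ 1/CL: new value = 51.1 / 2.935 = 17 μg/mL.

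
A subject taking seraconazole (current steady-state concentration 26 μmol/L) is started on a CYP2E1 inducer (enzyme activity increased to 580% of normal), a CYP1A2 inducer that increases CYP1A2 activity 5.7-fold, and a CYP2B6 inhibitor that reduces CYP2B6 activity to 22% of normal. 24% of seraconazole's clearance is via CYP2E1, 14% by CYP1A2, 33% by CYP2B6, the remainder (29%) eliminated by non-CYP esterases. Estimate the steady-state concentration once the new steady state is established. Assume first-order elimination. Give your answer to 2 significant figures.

CYP2E1: 0.24 × 5.8 = 1.392
CYP1A2: 0.14 × 5.7 = 0.798
CYP2B6: 0.33 × 0.22 = 0.0726
Other: 0.29 (unchanged)
Relative clearance = 1.392 + 0.798 + 0.0726 + 0.29 = 2.5526.
Steady-state concentration ∝ 1/CL: new value = 26 / 2.5526 = 10 μmol/L.

10 μmol/L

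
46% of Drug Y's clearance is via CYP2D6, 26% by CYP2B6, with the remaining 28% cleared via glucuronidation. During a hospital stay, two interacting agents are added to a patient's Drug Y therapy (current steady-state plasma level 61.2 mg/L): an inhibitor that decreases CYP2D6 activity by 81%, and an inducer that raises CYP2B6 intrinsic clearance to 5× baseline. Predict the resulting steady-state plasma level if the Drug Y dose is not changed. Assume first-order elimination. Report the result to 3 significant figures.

36.7 mg/L

The CYP2D6 pathway (46% of clearance) is reduced to 0.19× activity: 0.46 × 0.19 = 0.0874.
The CYP2B6 pathway (26% of clearance) increases to 5× activity: 0.26 × 5 = 1.3.
Non-CYP routes (28%) are unchanged.
New clearance relative to baseline: 0.0874 + 1.3 + 0.28 = 1.6674.
Dividing the baseline by the relative clearance: 61.2 / 1.6674 = 36.7 mg/L.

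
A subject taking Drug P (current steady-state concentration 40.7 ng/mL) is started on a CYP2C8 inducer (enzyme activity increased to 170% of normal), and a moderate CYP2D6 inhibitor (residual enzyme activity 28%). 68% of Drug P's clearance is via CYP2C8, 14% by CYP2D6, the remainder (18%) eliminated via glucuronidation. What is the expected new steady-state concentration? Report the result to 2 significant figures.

The CYP2C8 pathway (68% of clearance) is boosted to 1.7× activity: 0.68 × 1.7 = 1.156.
The CYP2D6 pathway (14% of clearance) falls to 0.28× activity: 0.14 × 0.28 = 0.0392.
The remaining 18% of clearance is unaffected.
Relative clearance = 1.156 + 0.0392 + 0.18 = 1.3752.
Steady-state concentration ∝ 1/CL: new value = 40.7 / 1.3752 = 30 ng/mL.

30 ng/mL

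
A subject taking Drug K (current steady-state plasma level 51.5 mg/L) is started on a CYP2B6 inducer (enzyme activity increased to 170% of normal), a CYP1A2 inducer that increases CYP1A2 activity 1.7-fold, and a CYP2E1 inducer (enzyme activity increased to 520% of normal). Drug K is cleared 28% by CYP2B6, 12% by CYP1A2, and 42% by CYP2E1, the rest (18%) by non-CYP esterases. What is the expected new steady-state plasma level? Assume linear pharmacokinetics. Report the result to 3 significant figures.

CYP2B6: 0.28 × 1.7 = 0.476
CYP1A2: 0.12 × 1.7 = 0.204
CYP2E1: 0.42 × 5.2 = 2.184
Other: 0.18 (unchanged)
Relative clearance = 0.476 + 0.204 + 2.184 + 0.18 = 3.044.
Steady-state plasma level ∝ 1/CL: new value = 51.5 / 3.044 = 16.9 mg/L.

16.9 mg/L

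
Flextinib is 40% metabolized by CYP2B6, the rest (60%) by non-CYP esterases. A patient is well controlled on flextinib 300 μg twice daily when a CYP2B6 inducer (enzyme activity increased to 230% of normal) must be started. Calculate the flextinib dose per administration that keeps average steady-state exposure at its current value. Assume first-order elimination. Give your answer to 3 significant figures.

456 μg

CYP2B6: 0.4 × 2.3 = 0.92
Other: 0.6 (unchanged)
Relative clearance = 0.92 + 0.6 = 1.52.
Css,avg = (dose rate)/CL, so holding Css fixed requires dose ∝ CL: 300 × 1.52 = 456 μg.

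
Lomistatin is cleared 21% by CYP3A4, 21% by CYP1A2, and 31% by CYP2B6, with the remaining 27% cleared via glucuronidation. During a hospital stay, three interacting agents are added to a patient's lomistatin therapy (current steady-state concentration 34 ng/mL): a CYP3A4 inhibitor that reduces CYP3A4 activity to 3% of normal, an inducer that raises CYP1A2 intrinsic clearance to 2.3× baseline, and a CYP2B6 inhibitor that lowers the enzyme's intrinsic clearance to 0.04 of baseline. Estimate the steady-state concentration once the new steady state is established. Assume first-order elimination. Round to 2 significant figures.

CYP3A4: 0.21 × 0.03 = 0.0063
CYP1A2: 0.21 × 2.3 = 0.483
CYP2B6: 0.31 × 0.04 = 0.0124
Other: 0.27 (unchanged)
CL_new/CL_old = 0.0063 + 0.483 + 0.0124 + 0.27 = 0.7717.
Dividing the baseline by the relative clearance: 34 / 0.7717 = 44 ng/mL.

44 ng/mL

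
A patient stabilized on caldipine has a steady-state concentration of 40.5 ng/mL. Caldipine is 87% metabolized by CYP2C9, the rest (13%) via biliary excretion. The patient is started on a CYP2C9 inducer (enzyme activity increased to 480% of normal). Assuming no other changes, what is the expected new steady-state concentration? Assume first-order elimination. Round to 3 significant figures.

CYP2C9: 0.87 × 4.8 = 4.176
Other: 0.13 (unchanged)
CL_new/CL_old = 4.176 + 0.13 = 4.306.
New steady-state concentration = baseline ÷ relative clearance = 40.5 / 4.306 = 9.41 ng/mL.

9.41 ng/mL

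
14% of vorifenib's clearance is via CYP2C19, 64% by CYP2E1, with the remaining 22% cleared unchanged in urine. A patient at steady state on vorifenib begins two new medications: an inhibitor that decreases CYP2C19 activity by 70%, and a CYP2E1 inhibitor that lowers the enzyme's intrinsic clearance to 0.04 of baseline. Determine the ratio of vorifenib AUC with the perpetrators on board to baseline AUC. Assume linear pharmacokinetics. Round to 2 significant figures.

The CYP2C19 pathway (14% of clearance) drops to 0.3× activity: 0.14 × 0.3 = 0.042.
The CYP2E1 pathway (64% of clearance) falls to 0.04× activity: 0.64 × 0.04 = 0.0256.
The remaining 22% of clearance is unaffected.
Relative clearance = 0.042 + 0.0256 + 0.22 = 0.2876.
Because AUC varies inversely with clearance, the combined effect is 1 / 0.2876 = 3.5.

3.5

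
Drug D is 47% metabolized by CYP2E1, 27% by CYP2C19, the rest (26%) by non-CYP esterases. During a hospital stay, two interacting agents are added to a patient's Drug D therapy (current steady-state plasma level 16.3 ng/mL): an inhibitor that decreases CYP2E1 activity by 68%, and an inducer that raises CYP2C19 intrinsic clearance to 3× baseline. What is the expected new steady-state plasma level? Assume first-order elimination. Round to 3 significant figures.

13.4 ng/mL

The CYP2E1 pathway (47% of clearance) drops to 0.32× activity: 0.47 × 0.32 = 0.1504.
The CYP2C19 pathway (27% of clearance) increases to 3× activity: 0.27 × 3 = 0.81.
Non-CYP routes (26%) are unchanged.
Relative clearance = 0.1504 + 0.81 + 0.26 = 1.2204.
New steady-state plasma level = 16.3 / 1.2204 = 13.4 ng/mL (concentration scales inversely with clearance).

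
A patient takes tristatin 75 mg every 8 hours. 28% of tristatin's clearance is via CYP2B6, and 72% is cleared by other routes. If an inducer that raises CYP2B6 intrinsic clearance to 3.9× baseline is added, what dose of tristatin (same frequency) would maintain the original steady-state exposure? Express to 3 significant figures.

136 mg

The CYP2B6 pathway (28% of clearance) is boosted to 3.9× activity: 0.28 × 3.9 = 1.092.
Non-CYP routes (72%) are unchanged.
Relative clearance = 1.092 + 0.72 = 1.812.
Css,avg = (dose rate)/CL, so holding Css fixed requires dose ∝ CL: 75 × 1.812 = 136 mg.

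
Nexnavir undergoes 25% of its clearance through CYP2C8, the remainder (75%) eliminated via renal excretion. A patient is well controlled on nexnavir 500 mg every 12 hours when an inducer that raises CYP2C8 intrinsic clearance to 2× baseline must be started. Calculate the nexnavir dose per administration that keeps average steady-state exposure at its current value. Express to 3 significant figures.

625 mg

The CYP2C8 pathway (25% of clearance) rises to 2× activity: 0.25 × 2 = 0.5.
The remaining 75% of clearance is unaffected.
CL_new/CL_old = 0.5 + 0.75 = 1.25.
Css,avg = (dose rate)/CL, so holding Css fixed requires dose ∝ CL: 500 × 1.25 = 625 mg.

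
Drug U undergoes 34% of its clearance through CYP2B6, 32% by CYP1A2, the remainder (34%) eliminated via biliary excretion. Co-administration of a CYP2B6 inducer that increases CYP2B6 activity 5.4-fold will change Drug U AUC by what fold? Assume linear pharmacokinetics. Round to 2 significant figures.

0.40

The CYP2B6 pathway (34% of clearance) increases to 5.4× activity: 0.34 × 5.4 = 1.836.
CYP1A2 (32%) and the residual 34% are unaffected.
Relative clearance = 1.836 + 0.32 + 0.34 = 2.496.
AUC is inversely proportional to clearance, so the fold-change is 1 / 2.496 = 0.40.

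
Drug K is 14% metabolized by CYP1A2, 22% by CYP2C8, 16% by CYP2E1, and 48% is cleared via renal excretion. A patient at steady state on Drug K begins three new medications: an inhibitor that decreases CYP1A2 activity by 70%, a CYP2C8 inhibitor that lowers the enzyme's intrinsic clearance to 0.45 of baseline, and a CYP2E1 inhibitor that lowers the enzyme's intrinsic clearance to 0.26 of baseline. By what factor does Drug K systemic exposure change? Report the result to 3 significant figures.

1.51

CYP1A2: 0.14 × 0.3 = 0.042
CYP2C8: 0.22 × 0.45 = 0.099
CYP2E1: 0.16 × 0.26 = 0.0416
Other: 0.48 (unchanged)
CL_new/CL_old = 0.042 + 0.099 + 0.0416 + 0.48 = 0.6626.
Systemic exposure ∝ 1/CL: fold-change = 1 / 0.6626 = 1.51.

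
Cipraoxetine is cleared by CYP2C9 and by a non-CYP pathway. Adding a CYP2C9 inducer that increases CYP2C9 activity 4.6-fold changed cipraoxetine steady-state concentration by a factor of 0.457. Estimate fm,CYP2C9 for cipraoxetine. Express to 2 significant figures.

Let x = fm,CYP2C9. Because steady-state concentration ∝ 1/CL, relative clearance rose to 1/0.457 = 2.188.
Setting x·4.6 + (1 − x) = 2.188 and solving: x = (2.188 − 1)/(4.6 − 1) = 0.33.

0.33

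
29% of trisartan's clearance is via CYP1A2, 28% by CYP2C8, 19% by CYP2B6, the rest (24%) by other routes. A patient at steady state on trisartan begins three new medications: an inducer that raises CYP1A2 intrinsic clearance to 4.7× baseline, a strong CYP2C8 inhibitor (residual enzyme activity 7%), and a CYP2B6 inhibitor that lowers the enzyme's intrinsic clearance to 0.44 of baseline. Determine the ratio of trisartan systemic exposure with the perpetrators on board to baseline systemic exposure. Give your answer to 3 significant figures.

The CYP1A2 pathway (29% of clearance) is boosted to 4.7× activity: 0.29 × 4.7 = 1.363.
The CYP2C8 pathway (28% of clearance) falls to 0.07× activity: 0.28 × 0.07 = 0.0196.
The CYP2B6 pathway (19% of clearance) drops to 0.44× activity: 0.19 × 0.44 = 0.0836.
Non-CYP routes (24%) are unchanged.
CL_new/CL_old = 1.363 + 0.0196 + 0.0836 + 0.24 = 1.7062.
Net systemic exposure ratio = 1 / 1.7062 = 0.586.

0.586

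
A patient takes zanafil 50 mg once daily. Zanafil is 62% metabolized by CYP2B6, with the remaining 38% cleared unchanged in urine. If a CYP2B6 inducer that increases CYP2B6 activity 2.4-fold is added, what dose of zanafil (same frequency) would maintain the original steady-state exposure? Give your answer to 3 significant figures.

93.4 mg

CYP2B6: 0.62 × 2.4 = 1.488
Other: 0.38 (unchanged)
New clearance relative to baseline: 1.488 + 0.38 = 1.868.
To maintain the same steady-state level, dose must scale with clearance: new dose = 50 × 1.868 = 93.4 mg.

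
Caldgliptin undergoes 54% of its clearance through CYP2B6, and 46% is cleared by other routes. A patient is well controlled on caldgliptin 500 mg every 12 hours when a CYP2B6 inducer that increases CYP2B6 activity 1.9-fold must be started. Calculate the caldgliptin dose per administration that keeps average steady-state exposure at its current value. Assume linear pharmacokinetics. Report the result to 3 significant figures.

743 mg

The CYP2B6 pathway (54% of clearance) rises to 1.9× activity: 0.54 × 1.9 = 1.026.
The remaining 46% of clearance is unaffected.
CL_new/CL_old = 1.026 + 0.46 = 1.486.
To maintain the same steady-state level, dose must scale with clearance: new dose = 500 × 1.486 = 743 mg.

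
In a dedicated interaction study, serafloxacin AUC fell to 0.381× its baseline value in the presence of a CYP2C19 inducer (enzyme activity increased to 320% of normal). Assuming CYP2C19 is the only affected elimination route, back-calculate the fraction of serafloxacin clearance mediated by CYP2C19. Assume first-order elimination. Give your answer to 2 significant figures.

Let x = fm,CYP2C19. Because AUC ∝ 1/CL, relative clearance rose to 1/0.381 = 2.625.
Setting x·3.2 + (1 − x) = 2.625 and solving: x = (2.625 − 1)/(3.2 − 1) = 0.74.

0.74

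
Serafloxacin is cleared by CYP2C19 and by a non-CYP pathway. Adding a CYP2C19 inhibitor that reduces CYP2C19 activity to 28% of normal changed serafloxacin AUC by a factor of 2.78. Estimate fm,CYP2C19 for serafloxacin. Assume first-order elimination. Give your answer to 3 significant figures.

0.889

CL'/CL = 1 / 2.78 = 0.3597
0.28·fm + (1 − fm) = 0.3597
fm = (0.3597 − 1) / (0.28 − 1) = 0.889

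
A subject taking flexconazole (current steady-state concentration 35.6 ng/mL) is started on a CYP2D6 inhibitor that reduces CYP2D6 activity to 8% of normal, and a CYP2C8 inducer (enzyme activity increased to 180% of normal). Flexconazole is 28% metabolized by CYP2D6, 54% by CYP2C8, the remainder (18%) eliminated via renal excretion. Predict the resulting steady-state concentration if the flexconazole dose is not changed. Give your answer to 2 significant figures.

30 ng/mL

CYP2D6: 0.28 × 0.08 = 0.0224
CYP2C8: 0.54 × 1.8 = 0.972
Other: 0.18 (unchanged)
CL_new/CL_old = 0.0224 + 0.972 + 0.18 = 1.1744.
Steady-state concentration ∝ 1/CL: new value = 35.6 / 1.1744 = 30 ng/mL.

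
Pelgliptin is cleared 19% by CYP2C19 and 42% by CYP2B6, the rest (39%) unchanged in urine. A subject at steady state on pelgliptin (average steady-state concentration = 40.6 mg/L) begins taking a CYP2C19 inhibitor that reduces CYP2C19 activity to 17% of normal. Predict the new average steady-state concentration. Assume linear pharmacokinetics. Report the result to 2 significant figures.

48 mg/L

CYP2C19: 0.19 × 0.17 = 0.0323
CYP2B6: 0.42 (unchanged)
Other: 0.39 (unchanged)
CL_new/CL_old = 0.0323 + 0.42 + 0.39 = 0.8423.
Average steady-state concentration ∝ 1/CL, so new value = 40.6 / 0.8423 = 48 mg/L.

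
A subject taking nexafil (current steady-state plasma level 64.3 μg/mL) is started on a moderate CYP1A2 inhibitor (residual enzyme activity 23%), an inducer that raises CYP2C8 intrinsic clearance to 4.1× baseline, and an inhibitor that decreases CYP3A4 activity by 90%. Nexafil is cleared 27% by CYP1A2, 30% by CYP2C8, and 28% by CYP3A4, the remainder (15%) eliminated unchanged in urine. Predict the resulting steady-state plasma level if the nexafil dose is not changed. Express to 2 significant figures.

The CYP1A2 pathway (27% of clearance) drops to 0.23× activity: 0.27 × 0.23 = 0.0621.
The CYP2C8 pathway (30% of clearance) is boosted to 4.1× activity: 0.3 × 4.1 = 1.23.
The CYP3A4 pathway (28% of clearance) drops to 0.1× activity: 0.28 × 0.1 = 0.028.
The remaining 15% of clearance is unaffected.
Relative clearance = 0.0621 + 1.23 + 0.028 + 0.15 = 1.4701.
New steady-state plasma level = 64.3 / 1.4701 = 44 μg/mL (concentration scales inversely with clearance).

44 μg/mL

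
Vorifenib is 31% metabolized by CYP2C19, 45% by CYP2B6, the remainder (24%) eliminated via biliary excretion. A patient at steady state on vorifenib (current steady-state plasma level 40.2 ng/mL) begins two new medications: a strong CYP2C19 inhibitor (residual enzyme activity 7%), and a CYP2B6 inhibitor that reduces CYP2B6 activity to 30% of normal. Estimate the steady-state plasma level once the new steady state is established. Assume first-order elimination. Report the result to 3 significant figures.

CYP2C19: 0.31 × 0.07 = 0.0217
CYP2B6: 0.45 × 0.3 = 0.135
Other: 0.24 (unchanged)
New clearance relative to baseline: 0.0217 + 0.135 + 0.24 = 0.3967.
New steady-state plasma level = 40.2 / 0.3967 = 101 ng/mL (concentration scales inversely with clearance).

101 ng/mL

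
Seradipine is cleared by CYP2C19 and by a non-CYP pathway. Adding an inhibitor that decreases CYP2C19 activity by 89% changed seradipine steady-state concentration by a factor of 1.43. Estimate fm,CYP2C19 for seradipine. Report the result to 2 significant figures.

Let fm be the CYP2C19 fraction. New clearance relative to baseline = fm × 0.11 + (1 − fm).
Steady-state concentration ratio = 1 / (new CL fraction), so new CL fraction = 1 / 1.43 = 0.6993.
fm × 0.11 + 1 − fm = 0.6993  ⇒  fm × (0.11 − 1) = −0.3007  ⇒  fm = 0.34.

0.34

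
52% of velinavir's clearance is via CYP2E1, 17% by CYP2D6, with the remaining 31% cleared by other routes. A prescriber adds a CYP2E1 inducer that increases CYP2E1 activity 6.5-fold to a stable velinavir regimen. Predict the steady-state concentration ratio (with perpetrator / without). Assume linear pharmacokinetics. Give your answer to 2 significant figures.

CYP2E1: 0.52 × 6.5 = 3.38
CYP2D6: 0.17 (unchanged)
Other: 0.31 (unchanged)
Relative clearance = 3.38 + 0.17 + 0.31 = 3.86.
Steady-state concentration ratio = CL_old/CL_new = 1 / 3.86 = 0.26.

0.26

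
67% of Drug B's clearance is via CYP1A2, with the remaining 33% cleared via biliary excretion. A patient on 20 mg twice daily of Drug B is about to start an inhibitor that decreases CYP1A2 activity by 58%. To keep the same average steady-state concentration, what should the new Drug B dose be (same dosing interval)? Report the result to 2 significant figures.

12 mg

The CYP1A2 pathway (67% of clearance) falls to 0.42× activity: 0.67 × 0.42 = 0.2814.
The remaining 33% of clearance is unaffected.
CL_new/CL_old = 0.2814 + 0.33 = 0.6114.
Css,avg = (dose rate)/CL, so holding Css fixed requires dose ∝ CL: 20 × 0.6114 = 12 mg.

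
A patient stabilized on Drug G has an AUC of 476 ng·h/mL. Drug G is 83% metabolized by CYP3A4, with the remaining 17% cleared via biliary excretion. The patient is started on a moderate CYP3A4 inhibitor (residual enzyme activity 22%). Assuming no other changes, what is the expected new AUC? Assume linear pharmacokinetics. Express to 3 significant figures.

1.35 × 10³ ng·h/mL

The CYP3A4 pathway (83% of clearance) is reduced to 0.22× activity: 0.83 × 0.22 = 0.1826.
Non-CYP routes (17%) are unchanged.
New clearance relative to baseline: 0.1826 + 0.17 = 0.3526.
With dosing unchanged, AUC scales as 1/CL: 476 / 0.3526 = 1.35 × 10³ ng·h/mL.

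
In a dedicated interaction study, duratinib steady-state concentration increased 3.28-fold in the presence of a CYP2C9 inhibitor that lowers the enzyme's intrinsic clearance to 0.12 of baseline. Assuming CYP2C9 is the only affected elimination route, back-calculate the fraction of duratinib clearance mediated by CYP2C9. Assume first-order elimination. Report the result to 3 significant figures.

CL'/CL = 1 / 3.28 = 0.3049
0.12·fm + (1 − fm) = 0.3049
fm = (0.3049 − 1) / (0.12 − 1) = 0.790

0.790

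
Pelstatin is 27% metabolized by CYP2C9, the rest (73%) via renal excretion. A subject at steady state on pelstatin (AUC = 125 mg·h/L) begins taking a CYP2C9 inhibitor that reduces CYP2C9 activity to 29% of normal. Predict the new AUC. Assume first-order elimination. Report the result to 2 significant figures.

The CYP2C9 pathway (27% of clearance) is reduced to 0.29× activity: 0.27 × 0.29 = 0.0783.
The remaining 73% of clearance is unaffected.
New clearance relative to baseline: 0.0783 + 0.73 = 0.8083.
New AUC = baseline ÷ relative clearance = 125 / 0.8083 = 1.5 × 10² mg·h/L.

1.5 × 10² mg·h/L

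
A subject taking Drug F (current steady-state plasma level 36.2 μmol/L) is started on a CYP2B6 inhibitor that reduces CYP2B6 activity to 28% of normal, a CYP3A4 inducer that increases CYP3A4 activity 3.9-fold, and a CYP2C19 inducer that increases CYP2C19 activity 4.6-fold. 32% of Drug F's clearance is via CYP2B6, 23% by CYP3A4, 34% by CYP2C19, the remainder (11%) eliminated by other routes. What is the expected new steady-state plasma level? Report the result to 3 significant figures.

13.6 μmol/L

The CYP2B6 pathway (32% of clearance) falls to 0.28× activity: 0.32 × 0.28 = 0.0896.
The CYP3A4 pathway (23% of clearance) is boosted to 3.9× activity: 0.23 × 3.9 = 0.897.
The CYP2C19 pathway (34% of clearance) is boosted to 4.6× activity: 0.34 × 4.6 = 1.564.
Non-CYP routes (11%) are unchanged.
CL_new/CL_old = 0.0896 + 0.897 + 1.564 + 0.11 = 2.6606.
Steady-state plasma level ∝ 1/CL: new value = 36.2 / 2.6606 = 13.6 μmol/L.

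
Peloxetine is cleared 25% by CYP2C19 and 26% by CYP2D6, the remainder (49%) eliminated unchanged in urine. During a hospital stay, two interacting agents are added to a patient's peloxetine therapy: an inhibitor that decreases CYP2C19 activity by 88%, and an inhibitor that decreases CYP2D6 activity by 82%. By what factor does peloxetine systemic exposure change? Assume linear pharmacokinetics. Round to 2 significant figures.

CYP2C19: 0.25 × 0.12 = 0.03
CYP2D6: 0.26 × 0.18 = 0.0468
Other: 0.49 (unchanged)
CL_new/CL_old = 0.03 + 0.0468 + 0.49 = 0.5668.
Systemic exposure ∝ 1/CL: fold-change = 1 / 0.5668 = 1.8.

1.8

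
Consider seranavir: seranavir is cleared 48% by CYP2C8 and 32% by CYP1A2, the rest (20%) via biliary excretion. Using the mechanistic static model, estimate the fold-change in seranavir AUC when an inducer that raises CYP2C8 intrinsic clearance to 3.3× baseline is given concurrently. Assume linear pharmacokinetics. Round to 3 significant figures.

0.475

The CYP2C8 pathway (48% of clearance) increases to 3.3× activity: 0.48 × 3.3 = 1.584.
CYP1A2 (32%) and the residual 20% are unaffected.
New clearance relative to baseline: 1.584 + 0.32 + 0.2 = 2.104.
AUC ratio = CL_old/CL_new = 1 / 2.104 = 0.475.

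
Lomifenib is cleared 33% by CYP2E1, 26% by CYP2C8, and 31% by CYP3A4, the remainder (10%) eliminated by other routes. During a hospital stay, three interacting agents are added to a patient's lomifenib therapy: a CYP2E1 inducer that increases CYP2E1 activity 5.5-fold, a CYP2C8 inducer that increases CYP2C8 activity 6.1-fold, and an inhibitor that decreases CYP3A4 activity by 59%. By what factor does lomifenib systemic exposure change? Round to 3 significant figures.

CYP2E1: 0.33 × 5.5 = 1.815
CYP2C8: 0.26 × 6.1 = 1.586
CYP3A4: 0.31 × 0.41 = 0.1271
Other: 0.1 (unchanged)
CL_new/CL_old = 1.815 + 1.586 + 0.1271 + 0.1 = 3.6281.
Systemic exposure ∝ 1/CL: fold-change = 1 / 3.6281 = 0.276.

0.276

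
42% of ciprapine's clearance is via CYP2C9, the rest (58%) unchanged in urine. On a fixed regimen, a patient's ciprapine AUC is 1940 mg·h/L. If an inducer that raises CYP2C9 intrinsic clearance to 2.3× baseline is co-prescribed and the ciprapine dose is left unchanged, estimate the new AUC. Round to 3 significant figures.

1.25 × 10³ mg·h/L

The CYP2C9 pathway (42% of clearance) increases to 2.3× activity: 0.42 × 2.3 = 0.966.
The remaining 58% of clearance is unaffected.
Relative clearance = 0.966 + 0.58 = 1.546.
New AUC = baseline ÷ relative clearance = 1940 / 1.546 = 1.25 × 10³ mg·h/L.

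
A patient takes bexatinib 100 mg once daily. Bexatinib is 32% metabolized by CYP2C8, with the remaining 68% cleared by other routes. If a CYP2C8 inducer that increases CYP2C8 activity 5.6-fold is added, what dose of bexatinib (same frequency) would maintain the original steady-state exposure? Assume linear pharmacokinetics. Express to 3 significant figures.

The CYP2C8 pathway (32% of clearance) is boosted to 5.6× activity: 0.32 × 5.6 = 1.792.
Non-CYP routes (68%) are unchanged.
Relative clearance = 1.792 + 0.68 = 2.472.
To maintain the same steady-state level, dose must scale with clearance: new dose = 100 × 2.472 = 247 mg.

247 mg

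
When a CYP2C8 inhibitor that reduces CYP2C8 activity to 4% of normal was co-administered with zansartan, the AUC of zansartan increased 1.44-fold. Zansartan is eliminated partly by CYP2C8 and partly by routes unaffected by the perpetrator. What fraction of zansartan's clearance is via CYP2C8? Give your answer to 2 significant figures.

CL'/CL = 1 / 1.44 = 0.6944
0.04·fm + (1 − fm) = 0.6944
fm = (0.6944 − 1) / (0.04 − 1) = 0.32

0.32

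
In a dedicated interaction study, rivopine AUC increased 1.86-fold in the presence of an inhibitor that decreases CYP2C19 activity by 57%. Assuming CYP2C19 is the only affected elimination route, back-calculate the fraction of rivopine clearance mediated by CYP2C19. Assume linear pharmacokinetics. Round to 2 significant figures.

CL'/CL = 1 / 1.86 = 0.5376
0.43·fm + (1 − fm) = 0.5376
fm = (0.5376 − 1) / (0.43 − 1) = 0.81

0.81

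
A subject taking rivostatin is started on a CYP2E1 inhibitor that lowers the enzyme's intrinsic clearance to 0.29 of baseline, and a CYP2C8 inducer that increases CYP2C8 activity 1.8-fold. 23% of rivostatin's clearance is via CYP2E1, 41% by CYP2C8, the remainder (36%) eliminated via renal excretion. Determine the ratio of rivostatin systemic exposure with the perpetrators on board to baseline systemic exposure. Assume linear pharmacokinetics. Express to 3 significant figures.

CYP2E1: 0.23 × 0.29 = 0.0667
CYP2C8: 0.41 × 1.8 = 0.738
Other: 0.36 (unchanged)
Relative clearance = 0.0667 + 0.738 + 0.36 = 1.1647.
Net systemic exposure ratio = 1 / 1.1647 = 0.859.

0.859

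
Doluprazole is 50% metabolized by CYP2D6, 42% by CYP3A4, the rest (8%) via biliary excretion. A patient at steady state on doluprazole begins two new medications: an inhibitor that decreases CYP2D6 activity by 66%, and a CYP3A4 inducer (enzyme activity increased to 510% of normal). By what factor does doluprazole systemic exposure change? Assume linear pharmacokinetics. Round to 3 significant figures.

The CYP2D6 pathway (50% of clearance) falls to 0.34× activity: 0.5 × 0.34 = 0.17.
The CYP3A4 pathway (42% of clearance) rises to 5.1× activity: 0.42 × 5.1 = 2.142.
The remaining 8% of clearance is unaffected.
New clearance relative to baseline: 0.17 + 2.142 + 0.08 = 2.392.
Systemic exposure ∝ 1/CL: fold-change = 1 / 2.392 = 0.418.

0.418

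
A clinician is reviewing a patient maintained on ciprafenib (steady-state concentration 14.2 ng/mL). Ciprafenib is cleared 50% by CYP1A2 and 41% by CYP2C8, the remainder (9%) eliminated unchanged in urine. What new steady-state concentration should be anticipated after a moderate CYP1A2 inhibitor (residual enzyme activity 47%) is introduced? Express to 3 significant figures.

The CYP1A2 pathway (50% of clearance) falls to 0.47× activity: 0.5 × 0.47 = 0.235.
CYP2C8 (41%) and the residual 9% are unaffected.
New clearance relative to baseline: 0.235 + 0.41 + 0.09 = 0.735.
Steady-state concentration ∝ 1/CL, so new value = 14.2 / 0.735 = 19.3 ng/mL.

19.3 ng/mL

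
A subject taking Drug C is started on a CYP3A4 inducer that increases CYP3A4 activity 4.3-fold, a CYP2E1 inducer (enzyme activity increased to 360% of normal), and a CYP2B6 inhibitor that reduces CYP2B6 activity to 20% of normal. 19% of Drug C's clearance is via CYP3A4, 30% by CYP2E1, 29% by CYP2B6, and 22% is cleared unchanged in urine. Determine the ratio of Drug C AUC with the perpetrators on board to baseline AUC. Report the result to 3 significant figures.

0.460

The CYP3A4 pathway (19% of clearance) increases to 4.3× activity: 0.19 × 4.3 = 0.817.
The CYP2E1 pathway (30% of clearance) is boosted to 3.6× activity: 0.3 × 3.6 = 1.08.
The CYP2B6 pathway (29% of clearance) drops to 0.2× activity: 0.29 × 0.2 = 0.058.
The remaining 22% of clearance is unaffected.
Relative clearance = 0.817 + 1.08 + 0.058 + 0.22 = 2.175.
Because AUC varies inversely with clearance, the combined effect is 1 / 2.175 = 0.460.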